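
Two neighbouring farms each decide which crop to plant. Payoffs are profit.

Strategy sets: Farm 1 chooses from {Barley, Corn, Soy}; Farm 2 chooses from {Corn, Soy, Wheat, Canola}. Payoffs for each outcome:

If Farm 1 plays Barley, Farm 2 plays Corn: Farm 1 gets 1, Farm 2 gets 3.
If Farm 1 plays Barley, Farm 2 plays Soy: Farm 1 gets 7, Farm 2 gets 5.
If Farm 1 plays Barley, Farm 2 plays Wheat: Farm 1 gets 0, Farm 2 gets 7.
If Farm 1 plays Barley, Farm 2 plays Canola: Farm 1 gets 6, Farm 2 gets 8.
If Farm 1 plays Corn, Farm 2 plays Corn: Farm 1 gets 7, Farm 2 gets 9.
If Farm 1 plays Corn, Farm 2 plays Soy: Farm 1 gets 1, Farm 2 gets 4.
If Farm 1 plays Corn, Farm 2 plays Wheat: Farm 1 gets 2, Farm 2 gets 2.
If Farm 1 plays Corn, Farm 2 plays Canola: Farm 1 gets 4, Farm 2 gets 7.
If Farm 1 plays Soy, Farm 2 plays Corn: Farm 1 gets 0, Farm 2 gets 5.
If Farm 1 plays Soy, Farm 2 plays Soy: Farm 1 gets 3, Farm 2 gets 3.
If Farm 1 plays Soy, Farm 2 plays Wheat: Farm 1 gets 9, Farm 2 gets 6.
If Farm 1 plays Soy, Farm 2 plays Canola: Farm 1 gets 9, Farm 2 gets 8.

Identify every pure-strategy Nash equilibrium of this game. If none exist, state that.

(Barley, Corn): Farm 1 can switch to Corn (1 → 7). Not NE.
(Barley, Soy): Farm 2 can switch to Wheat (5 → 7). Not NE.
(Barley, Wheat): Farm 1 can switch to Corn (0 → 2). Not NE.
(Barley, Canola): Farm 1 can switch to Soy (6 → 9). Not NE.
(Corn, Corn): Farm 1 gets 7, best alternative 1; Farm 2 gets 9, best alternative 7. No profitable deviation — NE.
(Corn, Soy): Farm 1 can switch to Barley (1 → 7). Not NE.
(Corn, Wheat): Farm 1 can switch to Soy (2 → 9). Not NE.
(Corn, Canola): Farm 1 can switch to Barley (4 → 6). Not NE.
(Soy, Corn): Farm 1 can switch to Barley (0 → 1). Not NE.
(Soy, Soy): Farm 1 can switch to Barley (3 → 7). Not NE.
(Soy, Wheat): Farm 2 can switch to Canola (6 → 8). Not NE.
(Soy, Canola): Farm 1 gets 9, best alternative 6; Farm 2 gets 8, best alternative 6. No profitable deviation — NE.

Pure-strategy Nash equilibria: (Corn, Corn), (Soy, Canola)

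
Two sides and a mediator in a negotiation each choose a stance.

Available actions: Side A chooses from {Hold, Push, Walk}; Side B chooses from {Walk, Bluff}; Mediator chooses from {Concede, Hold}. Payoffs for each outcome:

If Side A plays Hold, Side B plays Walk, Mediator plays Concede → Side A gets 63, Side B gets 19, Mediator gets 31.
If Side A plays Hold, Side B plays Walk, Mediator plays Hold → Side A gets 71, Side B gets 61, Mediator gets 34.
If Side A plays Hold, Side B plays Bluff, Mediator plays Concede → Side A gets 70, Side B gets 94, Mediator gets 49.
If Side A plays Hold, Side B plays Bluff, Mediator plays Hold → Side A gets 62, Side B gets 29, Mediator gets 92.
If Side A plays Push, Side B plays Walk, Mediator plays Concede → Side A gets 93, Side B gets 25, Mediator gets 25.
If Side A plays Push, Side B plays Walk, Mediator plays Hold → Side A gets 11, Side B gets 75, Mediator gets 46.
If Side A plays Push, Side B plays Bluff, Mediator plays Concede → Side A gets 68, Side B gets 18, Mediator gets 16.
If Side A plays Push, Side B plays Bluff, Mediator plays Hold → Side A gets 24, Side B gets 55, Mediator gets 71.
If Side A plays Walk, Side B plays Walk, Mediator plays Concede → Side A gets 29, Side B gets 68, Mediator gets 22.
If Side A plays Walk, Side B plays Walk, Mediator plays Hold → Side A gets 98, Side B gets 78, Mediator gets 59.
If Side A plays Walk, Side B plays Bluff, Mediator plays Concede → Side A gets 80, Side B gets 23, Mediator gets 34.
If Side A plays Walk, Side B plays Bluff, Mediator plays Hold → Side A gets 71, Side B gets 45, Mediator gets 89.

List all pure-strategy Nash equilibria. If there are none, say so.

Side A against (Walk, Concede): payoffs 63, 93, 29 → best response Push.
Side A against (Walk, Hold): payoffs 71, 11, 98 → best response Walk.
Side A against (Bluff, Concede): payoffs 70, 68, 80 → best response Walk.
Side A against (Bluff, Hold): payoffs 62, 24, 71 → best response Walk.
Side B against (Hold, Concede): payoffs 19, 94 → best response Bluff.
Side B against (Hold, Hold): payoffs 61, 29 → best response Walk.
Side B against (Push, Concede): payoffs 25, 18 → best response Walk.
Side B against (Push, Hold): payoffs 75, 55 → best response Walk.
Side B against (Walk, Concede): payoffs 68, 23 → best response Walk.
Side B against (Walk, Hold): payoffs 78, 45 → best response Walk.
Mediator against (Hold, Walk): payoffs 31, 34 → best response Hold.
Mediator against (Hold, Bluff): payoffs 49, 92 → best response Hold.
Mediator against (Push, Walk): payoffs 25, 46 → best response Hold.
Mediator against (Push, Bluff): payoffs 16, 71 → best response Hold.
Mediator against (Walk, Walk): payoffs 22, 59 → best response Hold.
Mediator against (Walk, Bluff): payoffs 34, 89 → best response Hold.
Mutual best responses: (Walk, Walk, Hold).

The unique pure-strategy Nash equilibrium is (Walk, Walk, Hold).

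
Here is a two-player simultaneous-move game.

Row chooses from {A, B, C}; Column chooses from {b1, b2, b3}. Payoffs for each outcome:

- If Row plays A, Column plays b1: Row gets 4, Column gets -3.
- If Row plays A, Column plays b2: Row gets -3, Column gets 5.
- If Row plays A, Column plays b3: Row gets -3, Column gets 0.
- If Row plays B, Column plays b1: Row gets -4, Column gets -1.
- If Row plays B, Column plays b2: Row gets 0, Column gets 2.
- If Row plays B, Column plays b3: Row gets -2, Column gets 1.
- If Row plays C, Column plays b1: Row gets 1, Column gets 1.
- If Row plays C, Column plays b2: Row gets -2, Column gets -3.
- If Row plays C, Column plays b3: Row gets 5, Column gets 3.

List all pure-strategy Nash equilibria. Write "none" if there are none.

For each strategy profile, look for a profitable unilateral deviation.
(A, b1): Column can switch to b2 (-3 → 5). Not NE.
(A, b2): Row can switch to B (-3 → 0). Not NE.
(A, b3): Row can switch to B (-3 → -2). Not NE.
(B, b1): Row can switch to A (-4 → 4). Not NE.
(B, b2): Row gets 0, best alternative -2; Column gets 2, best alternative 1. No profitable deviation — NE.
(B, b3): Row can switch to C (-2 → 5). Not NE.
(C, b1): Row can switch to A (1 → 4). Not NE.
(C, b3): Row gets 5, best alternative -2; Column gets 3, best alternative 1. No profitable deviation — NE.
(The remaining 1 profile has a profitable deviation by the same check.)

The pure Nash equilibria are (B, b2) and (C, b3).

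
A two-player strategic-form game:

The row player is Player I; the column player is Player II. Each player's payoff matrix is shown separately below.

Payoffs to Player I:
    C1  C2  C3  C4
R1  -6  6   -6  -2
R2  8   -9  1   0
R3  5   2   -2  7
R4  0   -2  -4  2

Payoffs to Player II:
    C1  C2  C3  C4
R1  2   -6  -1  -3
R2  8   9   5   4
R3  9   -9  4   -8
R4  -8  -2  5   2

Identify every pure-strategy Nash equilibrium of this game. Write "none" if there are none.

No pure-strategy Nash equilibrium.

For each strategy profile, look for a profitable unilateral deviation.
(R1, C1): Player I can switch to R2 (-6 → 8). Not NE.
(R1, C2): Player II can switch to C1 (-6 → 2). Not NE.
(R1, C3): Player I can switch to R2 (-6 → 1). Not NE.
(R1, C4): Player I can switch to R2 (-2 → 0). Not NE.
(R2, C1): Player II can switch to C2 (8 → 9). Not NE.
(R2, C2): Player I can switch to R1 (-9 → 6). Not NE.
(R2, C3): Player II can switch to C1 (5 → 8). Not NE.
(R2, C4): Player I can switch to R3 (0 → 7). Not NE.
(R3, C1): Player I can switch to R2 (5 → 8). Not NE.
(R3, C2): Player I can switch to R1 (2 → 6). Not NE.
(The remaining 6 profiles each have a profitable deviation by the same check.)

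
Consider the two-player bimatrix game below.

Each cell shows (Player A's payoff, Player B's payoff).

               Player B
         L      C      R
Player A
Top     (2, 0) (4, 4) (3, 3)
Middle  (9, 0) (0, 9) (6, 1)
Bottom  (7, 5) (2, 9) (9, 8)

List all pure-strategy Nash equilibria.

Check each profile: it is a Nash equilibrium iff no player can strictly gain by switching unilaterally.
(Top, L): Player A can switch to Middle (2 → 9). Not NE.
(Top, C): Player A gets 4, best alternative 2; Player B gets 4, best alternative 3. No profitable deviation — NE.
(Top, R): Player A can switch to Middle (3 → 6). Not NE.
(Middle, L): Player B can switch to C (0 → 9). Not NE.
(Middle, C): Player A can switch to Top (0 → 4). Not NE.
(Middle, R): Player A can switch to Bottom (6 → 9). Not NE.
(Bottom, L): Player A can switch to Middle (7 → 9). Not NE.
(Bottom, C): Player A can switch to Top (2 → 4). Not NE.
(Bottom, R): Player B can switch to C (8 → 9). Not NE.

Pure NE: (Top, C)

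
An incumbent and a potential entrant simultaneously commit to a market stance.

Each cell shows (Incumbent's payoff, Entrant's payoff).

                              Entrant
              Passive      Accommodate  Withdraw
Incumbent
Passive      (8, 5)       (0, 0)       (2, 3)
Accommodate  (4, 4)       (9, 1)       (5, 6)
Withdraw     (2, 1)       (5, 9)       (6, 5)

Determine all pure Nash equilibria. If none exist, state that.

For each player, find the best response to each opponent profile; mutual best responses are the pure NE.
Incumbent against Passive: payoffs 8, 4, 2 → best response Passive.
Incumbent against Accommodate: payoffs 0, 9, 5 → best response Accommodate.
Incumbent against Withdraw: payoffs 2, 5, 6 → best response Withdraw.
Entrant against Passive: payoffs 5, 0, 3 → best response Passive.
Entrant against Accommodate: payoffs 4, 1, 6 → best response Withdraw.
Entrant against Withdraw: payoffs 1, 9, 5 → best response Accommodate.
Mutual best responses: (Passive, Passive).

The unique pure-strategy Nash equilibrium is (Passive, Passive).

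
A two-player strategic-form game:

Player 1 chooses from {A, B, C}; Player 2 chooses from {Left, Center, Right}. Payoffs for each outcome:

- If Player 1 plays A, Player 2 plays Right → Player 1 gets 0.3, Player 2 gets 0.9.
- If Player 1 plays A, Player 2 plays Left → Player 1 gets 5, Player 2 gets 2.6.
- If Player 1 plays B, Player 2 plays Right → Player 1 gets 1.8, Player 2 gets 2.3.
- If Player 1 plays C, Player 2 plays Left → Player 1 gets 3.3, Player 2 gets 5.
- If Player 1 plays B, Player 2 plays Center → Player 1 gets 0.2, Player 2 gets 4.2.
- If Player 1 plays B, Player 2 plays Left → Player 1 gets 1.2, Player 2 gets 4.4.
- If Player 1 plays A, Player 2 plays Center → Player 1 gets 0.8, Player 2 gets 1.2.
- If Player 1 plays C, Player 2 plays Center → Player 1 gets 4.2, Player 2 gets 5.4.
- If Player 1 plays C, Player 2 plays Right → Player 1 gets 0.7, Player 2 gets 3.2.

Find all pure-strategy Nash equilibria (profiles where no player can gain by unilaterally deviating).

(A, Left): Player 1 gets 5, best alternative 3.3; Player 2 gets 2.6, best alternative 1.2. No profitable deviation — NE.
(A, Center): Player 1 can switch to C (0.8 → 4.2). Not NE.
(A, Right): Player 1 can switch to B (0.3 → 1.8). Not NE.
(B, Left): Player 1 can switch to A (1.2 → 5). Not NE.
(B, Center): Player 1 can switch to A (0.2 → 0.8). Not NE.
(B, Right): Player 2 can switch to Left (2.3 → 4.4). Not NE.
(C, Left): Player 1 can switch to A (3.3 → 5). Not NE.
(C, Center): Player 1 gets 4.2, best alternative 0.8; Player 2 gets 5.4, best alternative 5. No profitable deviation — NE.
(C, Right): Player 1 can switch to B (0.7 → 1.8). Not NE.

The pure Nash equilibria are (A, Left); (C, Center).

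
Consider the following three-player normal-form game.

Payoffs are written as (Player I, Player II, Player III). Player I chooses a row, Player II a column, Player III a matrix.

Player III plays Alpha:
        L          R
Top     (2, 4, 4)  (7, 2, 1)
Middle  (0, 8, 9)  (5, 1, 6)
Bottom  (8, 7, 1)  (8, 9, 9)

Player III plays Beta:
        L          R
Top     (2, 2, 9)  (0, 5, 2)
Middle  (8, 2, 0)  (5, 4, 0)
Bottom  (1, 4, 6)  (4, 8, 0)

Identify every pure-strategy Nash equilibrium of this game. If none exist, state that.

(Bottom, R, Alpha)

Check each profile: it is a Nash equilibrium iff no player can strictly gain by switching unilaterally.
(Top, L, Alpha): Player I can switch to Bottom (2 → 8). Not NE.
(Top, L, Beta): Player I can switch to Middle (2 → 8). Not NE.
(Top, R, Alpha): Player I can switch to Bottom (7 → 8). Not NE.
(Top, R, Beta): Player I can switch to Middle (0 → 5). Not NE.
(Middle, L, Alpha): Player I can switch to Top (0 → 2). Not NE.
(Middle, L, Beta): Player II can switch to R (2 → 4). Not NE.
(Middle, R, Alpha): Player I can switch to Top (5 → 7). Not NE.
(Middle, R, Beta): Player III can switch to Alpha (0 → 6). Not NE.
(Bottom, R, Alpha): Player I gets 8, best alternative 7; Player II gets 9, best alternative 7; Player III gets 9, best alternative 0. No profitable deviation — NE.
(The remaining 3 profiles each have a profitable deviation by the same check.)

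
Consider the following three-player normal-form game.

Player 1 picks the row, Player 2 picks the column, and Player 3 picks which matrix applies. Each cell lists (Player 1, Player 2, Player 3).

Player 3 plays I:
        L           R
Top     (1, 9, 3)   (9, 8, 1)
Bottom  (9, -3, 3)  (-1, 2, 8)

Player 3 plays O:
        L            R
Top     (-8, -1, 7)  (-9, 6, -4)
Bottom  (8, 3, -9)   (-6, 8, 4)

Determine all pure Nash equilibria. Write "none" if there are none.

(Top, L, I): Player 1 can switch to Bottom (1 → 9). Not NE.
(Top, L, O): Player 1 can switch to Bottom (-8 → 8). Not NE.
(Top, R, I): Player 2 can switch to L (8 → 9). Not NE.
(Top, R, O): Player 1 can switch to Bottom (-9 → -6). Not NE.
(Bottom, L, I): Player 2 can switch to R (-3 → 2). Not NE.
(Bottom, L, O): Player 2 can switch to R (3 → 8). Not NE.
(Bottom, R, I): Player 1 can switch to Top (-1 → 9). Not NE.
(Bottom, R, O): Player 3 can switch to I (4 → 8). Not NE.

none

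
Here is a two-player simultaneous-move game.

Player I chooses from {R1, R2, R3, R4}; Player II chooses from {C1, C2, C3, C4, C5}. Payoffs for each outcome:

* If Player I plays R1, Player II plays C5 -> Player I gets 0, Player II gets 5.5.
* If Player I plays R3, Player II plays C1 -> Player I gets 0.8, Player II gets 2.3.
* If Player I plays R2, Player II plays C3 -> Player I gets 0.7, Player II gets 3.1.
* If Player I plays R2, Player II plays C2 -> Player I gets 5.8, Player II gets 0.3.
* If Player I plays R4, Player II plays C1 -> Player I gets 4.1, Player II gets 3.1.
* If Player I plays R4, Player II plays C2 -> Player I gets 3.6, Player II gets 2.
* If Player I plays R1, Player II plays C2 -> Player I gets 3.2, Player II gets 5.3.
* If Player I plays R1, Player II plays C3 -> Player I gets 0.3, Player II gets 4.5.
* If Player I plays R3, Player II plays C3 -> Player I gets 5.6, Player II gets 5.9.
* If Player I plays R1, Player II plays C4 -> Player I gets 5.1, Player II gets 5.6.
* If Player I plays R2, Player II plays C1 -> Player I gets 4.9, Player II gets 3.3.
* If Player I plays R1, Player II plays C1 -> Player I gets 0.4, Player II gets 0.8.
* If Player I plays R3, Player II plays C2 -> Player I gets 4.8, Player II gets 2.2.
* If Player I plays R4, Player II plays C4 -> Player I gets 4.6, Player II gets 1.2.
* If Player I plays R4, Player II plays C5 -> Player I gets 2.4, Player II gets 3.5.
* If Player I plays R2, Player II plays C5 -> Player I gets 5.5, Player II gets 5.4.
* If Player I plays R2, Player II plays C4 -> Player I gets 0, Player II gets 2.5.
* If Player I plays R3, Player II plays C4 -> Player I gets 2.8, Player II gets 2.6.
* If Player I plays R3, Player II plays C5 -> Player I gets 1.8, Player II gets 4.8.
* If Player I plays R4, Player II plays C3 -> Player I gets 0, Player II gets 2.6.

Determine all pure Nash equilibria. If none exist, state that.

Pure-strategy Nash equilibria: (R1, C4) and (R2, C5) and (R3, C3)

Player I against C1: payoffs 0.4, 4.9, 0.8, 4.1 → best response R2.
Player I against C2: payoffs 3.2, 5.8, 4.8, 3.6 → best response R2.
Player I against C3: payoffs 0.3, 0.7, 5.6, 0 → best response R3.
Player I against C4: payoffs 5.1, 0, 2.8, 4.6 → best response R1.
Player I against C5: payoffs 0, 5.5, 1.8, 2.4 → best response R2.
Player II against R1: payoffs 0.8, 5.3, 4.5, 5.6, 5.5 → best response C4.
Player II against R2: payoffs 3.3, 0.3, 3.1, 2.5, 5.4 → best response C5.
Player II against R3: payoffs 2.3, 2.2, 5.9, 2.6, 4.8 → best response C3.
Player II against R4: payoffs 3.1, 2, 2.6, 1.2, 3.5 → best response C5.
Mutual best responses: (R1, C4); (R2, C5); (R3, C3).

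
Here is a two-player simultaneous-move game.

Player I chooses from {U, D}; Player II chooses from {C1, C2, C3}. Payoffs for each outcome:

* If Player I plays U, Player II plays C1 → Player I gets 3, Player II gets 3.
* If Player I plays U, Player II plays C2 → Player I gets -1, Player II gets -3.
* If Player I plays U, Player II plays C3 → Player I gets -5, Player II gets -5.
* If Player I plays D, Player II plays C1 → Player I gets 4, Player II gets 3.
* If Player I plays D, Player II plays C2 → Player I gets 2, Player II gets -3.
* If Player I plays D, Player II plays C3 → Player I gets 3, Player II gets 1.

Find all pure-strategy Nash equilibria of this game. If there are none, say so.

(D, C1)

Player I against C1: payoffs 3, 4 → best response D.
Player I against C2: payoffs -1, 2 → best response D.
Player I against C3: payoffs -5, 3 → best response D.
Player II against U: payoffs 3, -3, -5 → best response C1.
Player II against D: payoffs 3, -3, 1 → best response C1.
Mutual best responses: (D, C1).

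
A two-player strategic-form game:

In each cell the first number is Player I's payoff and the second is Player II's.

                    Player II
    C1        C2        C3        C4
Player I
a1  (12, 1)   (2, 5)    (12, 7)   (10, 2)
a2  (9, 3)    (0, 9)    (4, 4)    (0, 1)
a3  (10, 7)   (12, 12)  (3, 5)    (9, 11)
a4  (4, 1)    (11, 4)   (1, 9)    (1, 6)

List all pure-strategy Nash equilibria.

Pure-strategy Nash equilibria: (a1, C3) and (a3, C2)

(a1, C1): Player II can switch to C2 (1 → 5). Not NE.
(a1, C2): Player I can switch to a3 (2 → 12). Not NE.
(a1, C3): Player I gets 12, best alternative 4; Player II gets 7, best alternative 5. No profitable deviation — NE.
(a1, C4): Player II can switch to C2 (2 → 5). Not NE.
(a2, C1): Player I can switch to a1 (9 → 12). Not NE.
(a2, C2): Player I can switch to a1 (0 → 2). Not NE.
(a2, C3): Player I can switch to a1 (4 → 12). Not NE.
(a2, C4): Player I can switch to a1 (0 → 10). Not NE.
(a3, C1): Player I can switch to a1 (10 → 12). Not NE.
(a3, C2): Player I gets 12, best alternative 11; Player II gets 12, best alternative 11. No profitable deviation — NE.
(The remaining 6 profiles each have a profitable deviation by the same check.)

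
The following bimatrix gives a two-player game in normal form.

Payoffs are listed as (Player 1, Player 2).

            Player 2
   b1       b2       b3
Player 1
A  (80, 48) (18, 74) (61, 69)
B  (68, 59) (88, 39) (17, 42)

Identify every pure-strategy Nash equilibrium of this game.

This game has no pure Nash equilibrium.

Mark each player's best response to every combination of opponents' strategies; a profile where every player is best-responding is a pure Nash equilibrium.
Player 1 against b1: payoffs 80, 68 → best response A.
Player 1 against b2: payoffs 18, 88 → best response B.
Player 1 against b3: payoffs 61, 17 → best response A.
Player 2 against A: payoffs 48, 74, 69 → best response b2.
Player 2 against B: payoffs 59, 39, 42 → best response b1.
No profile is a mutual best response for all players.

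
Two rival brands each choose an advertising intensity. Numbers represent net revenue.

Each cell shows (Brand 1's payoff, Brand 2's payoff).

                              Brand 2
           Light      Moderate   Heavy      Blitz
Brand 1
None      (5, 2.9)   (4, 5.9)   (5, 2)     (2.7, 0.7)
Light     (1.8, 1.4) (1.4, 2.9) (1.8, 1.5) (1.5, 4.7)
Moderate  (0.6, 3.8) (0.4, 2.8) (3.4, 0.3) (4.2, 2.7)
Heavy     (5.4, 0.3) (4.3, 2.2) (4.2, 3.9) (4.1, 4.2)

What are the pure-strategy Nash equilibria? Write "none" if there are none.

Mark each player's best response to every combination of opponents' strategies; a profile where every player is best-responding is a pure Nash equilibrium.
Brand 1 against Light: payoffs 5, 1.8, 0.6, 5.4 → best response Heavy.
Brand 1 against Moderate: payoffs 4, 1.4, 0.4, 4.3 → best response Heavy.
Brand 1 against Heavy: payoffs 5, 1.8, 3.4, 4.2 → best response None.
Brand 1 against Blitz: payoffs 2.7, 1.5, 4.2, 4.1 → best response Moderate.
Brand 2 against None: payoffs 2.9, 5.9, 2, 0.7 → best response Moderate.
Brand 2 against Light: payoffs 1.4, 2.9, 1.5, 4.7 → best response Blitz.
Brand 2 against Moderate: payoffs 3.8, 2.8, 0.3, 2.7 → best response Light.
Brand 2 against Heavy: payoffs 0.3, 2.2, 3.9, 4.2 → best response Blitz.
No profile is a mutual best response for all players.

No pure-strategy Nash equilibrium.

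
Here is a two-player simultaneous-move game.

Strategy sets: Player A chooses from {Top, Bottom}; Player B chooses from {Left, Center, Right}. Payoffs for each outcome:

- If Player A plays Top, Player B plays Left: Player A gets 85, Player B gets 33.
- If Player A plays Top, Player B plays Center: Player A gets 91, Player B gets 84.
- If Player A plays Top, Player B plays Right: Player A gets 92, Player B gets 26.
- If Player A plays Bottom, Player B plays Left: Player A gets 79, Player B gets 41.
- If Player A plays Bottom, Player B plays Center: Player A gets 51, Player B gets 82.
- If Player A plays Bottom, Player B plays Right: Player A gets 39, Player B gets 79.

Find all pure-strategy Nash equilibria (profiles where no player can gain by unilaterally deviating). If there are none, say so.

For each player, find the best response to each opponent profile; mutual best responses are the pure NE.
Player A against Left: payoffs 85, 79 → best response Top.
Player A against Center: payoffs 91, 51 → best response Top.
Player A against Right: payoffs 92, 39 → best response Top.
Player B against Top: payoffs 33, 84, 26 → best response Center.
Player B against Bottom: payoffs 41, 82, 79 → best response Center.
Mutual best responses: (Top, Center).

Pure NE: (Top, Center)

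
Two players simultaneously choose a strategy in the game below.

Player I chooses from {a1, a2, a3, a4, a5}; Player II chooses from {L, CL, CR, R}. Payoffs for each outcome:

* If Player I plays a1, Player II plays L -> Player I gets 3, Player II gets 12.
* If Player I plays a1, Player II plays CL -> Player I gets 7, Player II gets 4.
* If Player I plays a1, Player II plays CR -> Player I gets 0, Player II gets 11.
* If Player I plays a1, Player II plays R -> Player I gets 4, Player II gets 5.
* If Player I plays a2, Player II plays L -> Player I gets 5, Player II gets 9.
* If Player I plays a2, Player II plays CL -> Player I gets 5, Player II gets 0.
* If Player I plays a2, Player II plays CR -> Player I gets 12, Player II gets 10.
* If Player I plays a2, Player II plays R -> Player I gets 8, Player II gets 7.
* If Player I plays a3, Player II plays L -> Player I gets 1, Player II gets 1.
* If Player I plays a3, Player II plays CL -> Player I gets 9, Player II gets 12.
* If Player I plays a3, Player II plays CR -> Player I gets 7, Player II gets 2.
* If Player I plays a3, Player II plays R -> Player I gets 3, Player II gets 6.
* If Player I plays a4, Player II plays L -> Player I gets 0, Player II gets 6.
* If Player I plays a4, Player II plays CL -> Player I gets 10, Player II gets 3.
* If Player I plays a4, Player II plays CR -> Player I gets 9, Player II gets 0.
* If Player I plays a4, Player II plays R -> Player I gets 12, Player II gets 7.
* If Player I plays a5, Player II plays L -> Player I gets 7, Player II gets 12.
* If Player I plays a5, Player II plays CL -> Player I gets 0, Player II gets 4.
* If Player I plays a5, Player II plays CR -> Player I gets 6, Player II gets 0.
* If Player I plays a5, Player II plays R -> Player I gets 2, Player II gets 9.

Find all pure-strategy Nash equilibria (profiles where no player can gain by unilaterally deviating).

Pure-strategy Nash equilibria: (a2, CR); (a4, R); (a5, L)

(a1, L): Player I can switch to a2 (3 → 5). Not NE.
(a1, CL): Player I can switch to a3 (7 → 9). Not NE.
(a1, CR): Player I can switch to a2 (0 → 12). Not NE.
(a1, R): Player I can switch to a2 (4 → 8). Not NE.
(a2, L): Player I can switch to a5 (5 → 7). Not NE.
(a2, CL): Player I can switch to a1 (5 → 7). Not NE.
(a2, CR): Player I gets 12, best alternative 9; Player II gets 10, best alternative 9. No profitable deviation — NE.
(a2, R): Player I can switch to a4 (8 → 12). Not NE.
(a3, L): Player I can switch to a1 (1 → 3). Not NE.
(a3, CL): Player I can switch to a4 (9 → 10). Not NE.
(a3, CR): Player I can switch to a2 (7 → 12). Not NE.
(a3, R): Player I can switch to a1 (3 → 4). Not NE.
(a4, L): Player I can switch to a1 (0 → 3). Not NE.
(a4, R): Player I gets 12, best alternative 8; Player II gets 7, best alternative 6. No profitable deviation — NE.
(a5, L): Player I gets 7, best alternative 5; Player II gets 12, best alternative 9. No profitable deviation — NE.
(The remaining 5 profiles each have a profitable deviation by the same check.)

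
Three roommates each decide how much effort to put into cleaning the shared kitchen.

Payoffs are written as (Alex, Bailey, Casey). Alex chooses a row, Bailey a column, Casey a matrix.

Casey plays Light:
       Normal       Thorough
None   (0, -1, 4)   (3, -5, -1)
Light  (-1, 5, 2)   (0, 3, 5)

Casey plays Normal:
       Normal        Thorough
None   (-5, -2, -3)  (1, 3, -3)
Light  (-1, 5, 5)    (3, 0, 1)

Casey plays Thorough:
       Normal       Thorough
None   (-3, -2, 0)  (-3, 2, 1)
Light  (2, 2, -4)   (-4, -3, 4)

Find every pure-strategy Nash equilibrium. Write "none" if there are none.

(None, Normal, Light): Alex gets 0, best alternative -1; Bailey gets -1, best alternative -5; Casey gets 4, best alternative 0. No profitable deviation — NE.
(None, Normal, Normal): Alex can switch to Light (-5 → -1). Not NE.
(None, Normal, Thorough): Alex can switch to Light (-3 → 2). Not NE.
(None, Thorough, Light): Bailey can switch to Normal (-5 → -1). Not NE.
(None, Thorough, Normal): Alex can switch to Light (1 → 3). Not NE.
(None, Thorough, Thorough): Alex gets -3, best alternative -4; Bailey gets 2, best alternative -2; Casey gets 1, best alternative -1. No profitable deviation — NE.
(Light, Normal, Light): Alex can switch to None (-1 → 0). Not NE.
(Light, Normal, Normal): Alex gets -1, best alternative -5; Bailey gets 5, best alternative 0; Casey gets 5, best alternative 2. No profitable deviation — NE.
(Light, Normal, Thorough): Casey can switch to Light (-4 → 2). Not NE.
(The remaining 3 profiles each have a profitable deviation by the same check.)

Pure-strategy Nash equilibria: (None, Normal, Light) and (None, Thorough, Thorough) and (Light, Normal, Normal)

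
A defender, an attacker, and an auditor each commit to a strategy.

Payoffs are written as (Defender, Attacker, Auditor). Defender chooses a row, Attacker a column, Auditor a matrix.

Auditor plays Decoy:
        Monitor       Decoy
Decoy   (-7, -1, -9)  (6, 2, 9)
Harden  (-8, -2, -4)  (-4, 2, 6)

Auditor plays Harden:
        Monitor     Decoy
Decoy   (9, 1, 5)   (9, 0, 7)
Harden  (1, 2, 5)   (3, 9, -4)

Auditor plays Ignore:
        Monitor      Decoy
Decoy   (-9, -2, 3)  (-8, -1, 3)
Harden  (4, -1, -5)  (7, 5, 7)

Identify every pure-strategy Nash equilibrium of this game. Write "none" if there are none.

Pure-strategy Nash equilibria: (Decoy, Monitor, Harden) and (Decoy, Decoy, Decoy) and (Harden, Decoy, Ignore)

Check each profile: it is a Nash equilibrium iff no player can strictly gain by switching unilaterally.
(Decoy, Monitor, Decoy): Attacker can switch to Decoy (-1 → 2). Not NE.
(Decoy, Monitor, Harden): Defender gets 9, best alternative 1; Attacker gets 1, best alternative 0; Auditor gets 5, best alternative 3. No profitable deviation — NE.
(Decoy, Monitor, Ignore): Defender can switch to Harden (-9 → 4). Not NE.
(Decoy, Decoy, Decoy): Defender gets 6, best alternative -4; Attacker gets 2, best alternative -1; Auditor gets 9, best alternative 7. No profitable deviation — NE.
(Decoy, Decoy, Harden): Attacker can switch to Monitor (0 → 1). Not NE.
(Decoy, Decoy, Ignore): Defender can switch to Harden (-8 → 7). Not NE.
(Harden, Monitor, Decoy): Defender can switch to Decoy (-8 → -7). Not NE.
(Harden, Monitor, Harden): Defender can switch to Decoy (1 → 9). Not NE.
(Harden, Decoy, Ignore): Defender gets 7, best alternative -8; Attacker gets 5, best alternative -1; Auditor gets 7, best alternative 6. No profitable deviation — NE.
(The remaining 3 profiles each have a profitable deviation by the same check.)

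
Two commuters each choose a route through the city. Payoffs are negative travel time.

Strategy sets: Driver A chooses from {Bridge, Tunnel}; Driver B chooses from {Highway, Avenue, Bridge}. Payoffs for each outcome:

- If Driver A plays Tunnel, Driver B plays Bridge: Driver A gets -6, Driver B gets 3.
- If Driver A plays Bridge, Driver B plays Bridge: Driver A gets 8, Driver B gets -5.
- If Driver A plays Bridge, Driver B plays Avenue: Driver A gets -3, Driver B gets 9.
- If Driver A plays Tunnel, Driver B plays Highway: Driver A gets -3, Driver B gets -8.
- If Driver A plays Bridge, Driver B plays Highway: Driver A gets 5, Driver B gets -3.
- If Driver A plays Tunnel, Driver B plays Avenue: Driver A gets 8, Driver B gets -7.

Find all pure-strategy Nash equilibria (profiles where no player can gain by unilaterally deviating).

There is no pure-strategy Nash equilibrium.

For each strategy profile, look for a profitable unilateral deviation.
(Bridge, Highway): Driver B can switch to Avenue (-3 → 9). Not NE.
(Bridge, Avenue): Driver A can switch to Tunnel (-3 → 8). Not NE.
(Bridge, Bridge): Driver B can switch to Highway (-5 → -3). Not NE.
(Tunnel, Highway): Driver A can switch to Bridge (-3 → 5). Not NE.
(Tunnel, Avenue): Driver B can switch to Bridge (-7 → 3). Not NE.
(Tunnel, Bridge): Driver A can switch to Bridge (-6 → 8). Not NE.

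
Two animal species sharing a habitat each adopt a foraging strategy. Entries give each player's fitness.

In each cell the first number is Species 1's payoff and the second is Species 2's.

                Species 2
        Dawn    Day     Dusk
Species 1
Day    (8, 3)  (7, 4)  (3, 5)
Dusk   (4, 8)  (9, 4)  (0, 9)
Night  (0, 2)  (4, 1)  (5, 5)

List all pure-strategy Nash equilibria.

(Day, Dawn): Species 2 can switch to Day (3 → 4). Not NE.
(Day, Day): Species 1 can switch to Dusk (7 → 9). Not NE.
(Day, Dusk): Species 1 can switch to Night (3 → 5). Not NE.
(Dusk, Dawn): Species 1 can switch to Day (4 → 8). Not NE.
(Dusk, Day): Species 2 can switch to Dawn (4 → 8). Not NE.
(Dusk, Dusk): Species 1 can switch to Day (0 → 3). Not NE.
(Night, Dusk): Species 1 gets 5, best alternative 3; Species 2 gets 5, best alternative 2. No profitable deviation — NE.
(The remaining 2 profiles each have a profitable deviation by the same check.)

(Night, Dusk)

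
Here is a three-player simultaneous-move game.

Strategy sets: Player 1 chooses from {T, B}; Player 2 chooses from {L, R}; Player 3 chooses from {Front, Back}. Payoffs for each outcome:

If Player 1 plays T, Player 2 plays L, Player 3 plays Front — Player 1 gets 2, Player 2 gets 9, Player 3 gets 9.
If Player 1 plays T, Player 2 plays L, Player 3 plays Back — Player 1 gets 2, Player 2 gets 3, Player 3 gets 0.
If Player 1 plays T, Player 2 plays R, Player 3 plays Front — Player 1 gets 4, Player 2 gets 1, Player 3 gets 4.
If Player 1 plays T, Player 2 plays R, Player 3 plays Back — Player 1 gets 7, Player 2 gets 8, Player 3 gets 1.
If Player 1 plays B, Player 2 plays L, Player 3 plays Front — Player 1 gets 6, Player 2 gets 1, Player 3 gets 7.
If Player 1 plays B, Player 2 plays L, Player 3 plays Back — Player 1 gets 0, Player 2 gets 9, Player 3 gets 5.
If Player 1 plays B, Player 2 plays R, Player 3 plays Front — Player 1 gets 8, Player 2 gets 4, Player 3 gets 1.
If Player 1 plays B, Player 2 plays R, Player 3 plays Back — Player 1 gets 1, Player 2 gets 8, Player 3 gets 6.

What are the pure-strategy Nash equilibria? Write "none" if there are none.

Check each profile: it is a Nash equilibrium iff no player can strictly gain by switching unilaterally.
(T, L, Front): Player 1 can switch to B (2 → 6). Not NE.
(T, L, Back): Player 2 can switch to R (3 → 8). Not NE.
(T, R, Front): Player 1 can switch to B (4 → 8). Not NE.
(T, R, Back): Player 3 can switch to Front (1 → 4). Not NE.
(B, L, Front): Player 2 can switch to R (1 → 4). Not NE.
(B, L, Back): Player 1 can switch to T (0 → 2). Not NE.
(The remaining 2 profiles each have a profitable deviation by the same check.)

This game has no pure Nash equilibrium.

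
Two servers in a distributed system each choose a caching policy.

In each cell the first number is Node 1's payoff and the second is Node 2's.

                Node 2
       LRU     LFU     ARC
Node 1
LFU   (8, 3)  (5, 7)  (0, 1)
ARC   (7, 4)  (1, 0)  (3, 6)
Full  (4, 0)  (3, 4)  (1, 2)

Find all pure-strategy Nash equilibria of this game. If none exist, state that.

Check each profile: it is a Nash equilibrium iff no player can strictly gain by switching unilaterally.
(LFU, LRU): Node 2 can switch to LFU (3 → 7). Not NE.
(LFU, LFU): Node 1 gets 5, best alternative 3; Node 2 gets 7, best alternative 3. No profitable deviation — NE.
(LFU, ARC): Node 1 can switch to ARC (0 → 3). Not NE.
(ARC, LRU): Node 1 can switch to LFU (7 → 8). Not NE.
(ARC, LFU): Node 1 can switch to LFU (1 → 5). Not NE.
(ARC, ARC): Node 1 gets 3, best alternative 1; Node 2 gets 6, best alternative 4. No profitable deviation — NE.
(Full, LRU): Node 1 can switch to LFU (4 → 8). Not NE.
(Full, LFU): Node 1 can switch to LFU (3 → 5). Not NE.
(The remaining 1 profile has a profitable deviation by the same check.)

The pure Nash equilibria are (LFU, LFU), (ARC, ARC).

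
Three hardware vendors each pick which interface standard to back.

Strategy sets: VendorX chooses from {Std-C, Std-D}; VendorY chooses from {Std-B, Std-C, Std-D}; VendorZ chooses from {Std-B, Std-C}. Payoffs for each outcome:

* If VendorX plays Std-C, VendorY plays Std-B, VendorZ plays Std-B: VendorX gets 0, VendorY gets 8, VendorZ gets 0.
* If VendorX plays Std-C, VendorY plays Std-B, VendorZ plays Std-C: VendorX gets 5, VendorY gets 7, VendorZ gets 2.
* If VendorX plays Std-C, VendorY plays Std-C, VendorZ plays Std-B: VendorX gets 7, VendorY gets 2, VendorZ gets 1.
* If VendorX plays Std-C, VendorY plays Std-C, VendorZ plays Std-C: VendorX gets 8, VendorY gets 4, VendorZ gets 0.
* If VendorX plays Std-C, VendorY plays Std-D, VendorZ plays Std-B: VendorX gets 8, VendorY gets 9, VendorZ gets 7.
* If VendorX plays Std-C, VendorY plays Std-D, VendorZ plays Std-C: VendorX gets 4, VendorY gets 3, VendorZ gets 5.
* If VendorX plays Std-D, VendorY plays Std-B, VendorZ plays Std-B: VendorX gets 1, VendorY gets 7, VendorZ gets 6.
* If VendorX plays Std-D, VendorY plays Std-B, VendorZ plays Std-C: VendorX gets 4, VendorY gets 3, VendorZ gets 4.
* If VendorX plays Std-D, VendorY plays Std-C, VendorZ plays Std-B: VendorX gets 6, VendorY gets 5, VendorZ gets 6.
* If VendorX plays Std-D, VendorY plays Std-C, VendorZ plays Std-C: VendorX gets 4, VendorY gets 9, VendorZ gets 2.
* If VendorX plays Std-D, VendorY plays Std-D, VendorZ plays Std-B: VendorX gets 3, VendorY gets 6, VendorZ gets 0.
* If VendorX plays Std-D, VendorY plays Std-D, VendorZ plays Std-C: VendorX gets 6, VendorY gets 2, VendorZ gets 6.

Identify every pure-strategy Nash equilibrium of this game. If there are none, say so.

(Std-C, Std-B, Std-B): VendorX can switch to Std-D (0 → 1). Not NE.
(Std-C, Std-B, Std-C): VendorX gets 5, best alternative 4; VendorY gets 7, best alternative 4; VendorZ gets 2, best alternative 0. No profitable deviation — NE.
(Std-C, Std-C, Std-B): VendorY can switch to Std-B (2 → 8). Not NE.
(Std-C, Std-C, Std-C): VendorY can switch to Std-B (4 → 7). Not NE.
(Std-C, Std-D, Std-B): VendorX gets 8, best alternative 3; VendorY gets 9, best alternative 8; VendorZ gets 7, best alternative 5. No profitable deviation — NE.
(Std-C, Std-D, Std-C): VendorX can switch to Std-D (4 → 6). Not NE.
(Std-D, Std-B, Std-B): VendorX gets 1, best alternative 0; VendorY gets 7, best alternative 6; VendorZ gets 6, best alternative 4. No profitable deviation — NE.
(Std-D, Std-B, Std-C): VendorX can switch to Std-C (4 → 5). Not NE.
(Std-D, Std-C, Std-B): VendorX can switch to Std-C (6 → 7). Not NE.
(Std-D, Std-C, Std-C): VendorX can switch to Std-C (4 → 8). Not NE.
(Std-D, Std-D, Std-B): VendorX can switch to Std-C (3 → 8). Not NE.
(Std-D, Std-D, Std-C): VendorY can switch to Std-B (2 → 3). Not NE.

The pure Nash equilibria are (Std-C, Std-B, Std-C); (Std-C, Std-D, Std-B); (Std-D, Std-B, Std-B).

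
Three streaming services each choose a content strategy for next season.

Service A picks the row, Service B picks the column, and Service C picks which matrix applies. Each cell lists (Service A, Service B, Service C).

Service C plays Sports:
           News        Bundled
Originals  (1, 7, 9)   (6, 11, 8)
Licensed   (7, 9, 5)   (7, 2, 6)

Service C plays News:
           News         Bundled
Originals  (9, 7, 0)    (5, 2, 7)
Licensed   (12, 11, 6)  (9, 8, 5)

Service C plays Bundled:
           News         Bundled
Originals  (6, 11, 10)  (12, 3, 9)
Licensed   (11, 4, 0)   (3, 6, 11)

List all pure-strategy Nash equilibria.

Pure NE: (Licensed, News, News)

For each player, find the best response to each opponent profile; mutual best responses are the pure NE.
Service A against (News, Sports): payoffs 1, 7 → best response Licensed.
Service A against (News, News): payoffs 9, 12 → best response Licensed.
Service A against (News, Bundled): payoffs 6, 11 → best response Licensed.
Service A against (Bundled, Sports): payoffs 6, 7 → best response Licensed.
Service A against (Bundled, News): payoffs 5, 9 → best response Licensed.
Service A against (Bundled, Bundled): payoffs 12, 3 → best response Originals.
Service B against (Originals, Sports): payoffs 7, 11 → best response Bundled.
Service B against (Originals, News): payoffs 7, 2 → best response News.
Service B against (Originals, Bundled): payoffs 11, 3 → best response News.
Service B against (Licensed, Sports): payoffs 9, 2 → best response News.
Service B against (Licensed, News): payoffs 11, 8 → best response News.
Service B against (Licensed, Bundled): payoffs 4, 6 → best response Bundled.
Service C against (Originals, News): payoffs 9, 0, 10 → best response Bundled.
Service C against (Originals, Bundled): payoffs 8, 7, 9 → best response Bundled.
Service C against (Licensed, News): payoffs 5, 6, 0 → best response News.
Service C against (Licensed, Bundled): payoffs 6, 5, 11 → best response Bundled.
Mutual best responses: (Licensed, News, News).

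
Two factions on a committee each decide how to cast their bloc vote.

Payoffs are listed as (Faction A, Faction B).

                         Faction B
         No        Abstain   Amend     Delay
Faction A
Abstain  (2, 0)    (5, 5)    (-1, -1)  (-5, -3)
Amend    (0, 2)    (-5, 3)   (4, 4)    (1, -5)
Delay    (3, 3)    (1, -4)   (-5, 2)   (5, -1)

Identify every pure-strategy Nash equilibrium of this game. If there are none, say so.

(Abstain, No): Faction A can switch to Delay (2 → 3). Not NE.
(Abstain, Abstain): Faction A gets 5, best alternative 1; Faction B gets 5, best alternative 0. No profitable deviation — NE.
(Abstain, Amend): Faction A can switch to Amend (-1 → 4). Not NE.
(Abstain, Delay): Faction A can switch to Amend (-5 → 1). Not NE.
(Amend, No): Faction A can switch to Abstain (0 → 2). Not NE.
(Amend, Abstain): Faction A can switch to Abstain (-5 → 5). Not NE.
(Amend, Amend): Faction A gets 4, best alternative -1; Faction B gets 4, best alternative 3. No profitable deviation — NE.
(Amend, Delay): Faction A can switch to Delay (1 → 5). Not NE.
(Delay, No): Faction A gets 3, best alternative 2; Faction B gets 3, best alternative 2. No profitable deviation — NE.
(Delay, Abstain): Faction A can switch to Abstain (1 → 5). Not NE.
(Delay, Amend): Faction A can switch to Abstain (-5 → -1). Not NE.
(Delay, Delay): Faction B can switch to No (-1 → 3). Not NE.

Pure-strategy Nash equilibria: (Abstain, Abstain), (Amend, Amend), (Delay, No)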